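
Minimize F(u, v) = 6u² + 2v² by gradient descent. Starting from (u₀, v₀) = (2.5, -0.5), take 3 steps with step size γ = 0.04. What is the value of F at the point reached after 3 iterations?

∇F = (12u, 4v)
(u₁, v₁) = (2.5, -0.5) − 0.04·(30, -2) = (1.3, -0.42)
(u₂, v₂) = (1.3, -0.42) − 0.04·(15.6, -1.68) = (0.676, -0.3528)
(u₃, v₃) = (0.676, -0.3528) − 0.04·(8.112, -1.4112) = (0.35152, -0.296352)
F(0.35152, -0.296352) = 0.917046878208

0.917046878208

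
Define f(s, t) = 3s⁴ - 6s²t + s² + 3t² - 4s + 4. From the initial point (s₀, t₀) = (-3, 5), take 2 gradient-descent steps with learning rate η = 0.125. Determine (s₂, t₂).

(-6228.8359375, 200.046875)

∇f = (12s³ - 12st + 2s - 4, -6s² + 6t)
(s₁, t₁) = (-3, 5) − 0.125·(-154, -24) = (16.25, 8)
(s₂, t₂) = (16.25, 8) − 0.125·(49960.6875, -1536.375) = (-6228.8359375, 200.046875)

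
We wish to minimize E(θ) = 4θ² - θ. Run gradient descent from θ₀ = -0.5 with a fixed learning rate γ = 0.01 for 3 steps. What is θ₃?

-0.36168

E′(θ) = 8θ - 1
Step 1: E′(-0.5) = -5; θ₁ = -0.5 − 0.01·(-5) = -0.45
Step 2: E′(-0.45) = -4.6; θ₂ = -0.45 − 0.01·(-4.6) = -0.404
Step 3: E′(-0.404) = -4.232; θ₃ = -0.404 − 0.01·(-4.232) = -0.36168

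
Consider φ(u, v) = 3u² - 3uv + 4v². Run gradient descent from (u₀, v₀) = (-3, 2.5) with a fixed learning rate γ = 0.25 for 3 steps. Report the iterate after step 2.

(-5.25, 7.28125)

∇φ = (6u - 3v, -3u + 8v)
(u₁, v₁) = (-3, 2.5) − 0.25·(-25.5, 29) = (3.375, -4.75)
(u₂, v₂) = (3.375, -4.75) − 0.25·(34.5, -48.125) = (-5.25, 7.28125)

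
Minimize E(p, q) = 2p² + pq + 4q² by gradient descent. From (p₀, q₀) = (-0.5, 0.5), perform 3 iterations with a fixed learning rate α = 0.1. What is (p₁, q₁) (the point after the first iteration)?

∇E = (4p + q, p + 8q)
Step 1: at (-0.5, 0.5), ∇E = (-1.5, 3.5) → (-0.5, 0.5) − 0.1·(-1.5, 3.5) = (-0.35, 0.15)

(-0.35, 0.15)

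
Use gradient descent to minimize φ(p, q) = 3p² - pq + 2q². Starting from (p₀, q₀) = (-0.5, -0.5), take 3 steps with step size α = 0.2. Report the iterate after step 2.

(-0.04, -0.04)

∇φ = (6p - q, -p + 4q)
(p₁, q₁) = (-0.5, -0.5) − 0.2·(-2.5, -1.5) = (0, -0.2)
(p₂, q₂) = (0, -0.2) − 0.2·(0.2, -0.8) = (-0.04, -0.04)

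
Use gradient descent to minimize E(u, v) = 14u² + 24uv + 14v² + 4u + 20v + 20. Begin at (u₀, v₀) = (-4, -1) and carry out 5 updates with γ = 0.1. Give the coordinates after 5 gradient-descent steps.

(2967.18272, 2963.72704)

∇E = (28u + 24v + 4, 24u + 28v + 20)
Step 1: at (-4, -1), ∇E = (-132, -104) → (-4, -1) − 0.1·(-132, -104) = (9.2, 9.4)
Step 2: at (9.2, 9.4), ∇E = (487.2, 504) → (9.2, 9.4) − 0.1·(487.2, 504) = (-39.52, -41)
Step 3: at (-39.52, -41), ∇E = (-2086.56, -2076.48) → (-39.52, -41) − 0.1·(-2086.56, -2076.48) = (169.136, 166.648)
Step 4: at (169.136, 166.648), ∇E = (8739.36, 8745.408) → (169.136, 166.648) − 0.1·(8739.36, 8745.408) = (-704.8, -707.8928)
Step 5: at (-704.8, -707.8928), ∇E = (-36719.8272, -36716.1984) → (-704.8, -707.8928) − 0.1·(-36719.8272, -36716.1984) = (2967.18272, 2963.72704)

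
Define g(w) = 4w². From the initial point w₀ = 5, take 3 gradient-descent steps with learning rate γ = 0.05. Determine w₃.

g′(w) = 8w
w₁ = 5 − 0.05·40 = 3
w₂ = 3 − 0.05·24 = 1.8
w₃ = 1.8 − 0.05·14.4 = 1.08

1.08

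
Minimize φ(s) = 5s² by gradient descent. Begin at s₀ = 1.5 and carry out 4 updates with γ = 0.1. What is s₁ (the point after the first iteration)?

0

φ′(s) = 10s
Step 1: φ′(1.5) = 15; s₁ = 1.5 − 0.1·15 = 0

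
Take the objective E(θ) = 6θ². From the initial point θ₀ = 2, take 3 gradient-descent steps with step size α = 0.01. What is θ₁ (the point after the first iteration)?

E′(θ) = 12θ
Step 1: E′(2) = 24; θ₁ = 2 − 0.01·24 = 1.76

1.76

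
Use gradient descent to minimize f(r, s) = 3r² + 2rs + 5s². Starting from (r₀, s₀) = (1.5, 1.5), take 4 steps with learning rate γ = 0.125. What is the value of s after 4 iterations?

0.0234375

∇f = (6r + 2s, 2r + 10s)
Step 1: at (1.5, 1.5), ∇f = (12, 18) → (1.5, 1.5) − 0.125·(12, 18) = (0, -0.75)
Step 2: at (0, -0.75), ∇f = (-1.5, -7.5) → (0, -0.75) − 0.125·(-1.5, -7.5) = (0.1875, 0.1875)
Step 3: at (0.1875, 0.1875), ∇f = (1.5, 2.25) → (0.1875, 0.1875) − 0.125·(1.5, 2.25) = (0, -0.09375)
Step 4: at (0, -0.09375), ∇f = (-0.1875, -0.9375) → (0, -0.09375) − 0.125·(-0.1875, -0.9375) = (0.0234375, 0.0234375)
s = 0.0234375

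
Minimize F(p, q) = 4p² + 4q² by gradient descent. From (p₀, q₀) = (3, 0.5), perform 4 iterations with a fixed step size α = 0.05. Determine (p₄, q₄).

(0.3888, 0.0648)

∇F = (8p, 8q)
Step 1: at (3, 0.5), ∇F = (24, 4) → (3, 0.5) − 0.05·(24, 4) = (1.8, 0.3)
Step 2: at (1.8, 0.3), ∇F = (14.4, 2.4) → (1.8, 0.3) − 0.05·(14.4, 2.4) = (1.08, 0.18)
Step 3: at (1.08, 0.18), ∇F = (8.64, 1.44) → (1.08, 0.18) − 0.05·(8.64, 1.44) = (0.648, 0.108)
Step 4: at (0.648, 0.108), ∇F = (5.184, 0.864) → (0.648, 0.108) − 0.05·(5.184, 0.864) = (0.3888, 0.0648)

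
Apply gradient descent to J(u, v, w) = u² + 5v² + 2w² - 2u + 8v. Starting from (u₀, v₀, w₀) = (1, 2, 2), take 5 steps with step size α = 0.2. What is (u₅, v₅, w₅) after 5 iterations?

∇J = (2u - 2, 10v + 8, 4w)
Step 1: at (1, 2, 2), ∇J = (0, 28, 8) → (1, 2, 2) − 0.2·(0, 28, 8) = (1, -3.6, 0.4)
Step 2: at (1, -3.6, 0.4), ∇J = (0, -28, 1.6) → (1, -3.6, 0.4) − 0.2·(0, -28, 1.6) = (1, 2, 0.08)
Step 3: at (1, 2, 0.08), ∇J = (0, 28, 0.32) → (1, 2, 0.08) − 0.2·(0, 28, 0.32) = (1, -3.6, 0.016)
Step 4: at (1, -3.6, 0.016), ∇J = (0, -28, 0.064) → (1, -3.6, 0.016) − 0.2·(0, -28, 0.064) = (1, 2, 0.0032)
Step 5: at (1, 2, 0.0032), ∇J = (0, 28, 0.0128) → (1, 2, 0.0032) − 0.2·(0, 28, 0.0128) = (1, -3.6, 0.00064)

(1, -3.6, 0.00064)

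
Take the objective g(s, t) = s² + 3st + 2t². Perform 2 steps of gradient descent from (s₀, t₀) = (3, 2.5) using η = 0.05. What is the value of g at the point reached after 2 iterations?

10.021428125

∇g = (2s + 3t, 3s + 4t)
Step 1: at (3, 2.5), ∇g = (13.5, 19) → (3, 2.5) − 0.05·(13.5, 19) = (2.325, 1.55)
Step 2: at (2.325, 1.55), ∇g = (9.3, 13.175) → (2.325, 1.55) − 0.05·(9.3, 13.175) = (1.86, 0.89125)
g(1.86, 0.89125) = 10.021428125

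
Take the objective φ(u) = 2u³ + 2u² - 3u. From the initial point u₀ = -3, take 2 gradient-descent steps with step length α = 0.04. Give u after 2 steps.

-8.700864

φ′(u) = 6u² + 4u - 3
u₁ = -3 − 0.04·39 = -4.56
u₂ = -4.56 − 0.04·103.5216 = -8.700864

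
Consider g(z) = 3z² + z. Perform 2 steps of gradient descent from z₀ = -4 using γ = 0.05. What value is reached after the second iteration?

g′(z) = 6z + 1
Step 1: g′(-4) = -23; z₁ = -4 − 0.05·(-23) = -2.85
Step 2: g′(-2.85) = -16.1; z₂ = -2.85 − 0.05·(-16.1) = -2.045

-2.045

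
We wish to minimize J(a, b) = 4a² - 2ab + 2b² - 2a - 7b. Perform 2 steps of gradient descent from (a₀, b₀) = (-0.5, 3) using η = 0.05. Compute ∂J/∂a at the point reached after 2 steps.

∇J = (8a - 2b - 2, -2a + 4b - 7)
(a₁, b₁) = (-0.5, 3) − 0.05·(-12, 6) = (0.1, 2.7)
(a₂, b₂) = (0.1, 2.7) − 0.05·(-6.6, 3.6) = (0.43, 2.52)
∂J/∂a at (0.43, 2.52) = -3.6

-3.6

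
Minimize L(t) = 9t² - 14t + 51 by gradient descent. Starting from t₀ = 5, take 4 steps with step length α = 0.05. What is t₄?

L′(t) = 18t - 14
t₁ = 5 − 0.05·76 = 1.2
t₂ = 1.2 − 0.05·7.6 = 0.82
t₃ = 0.82 − 0.05·0.76 = 0.782
t₄ = 0.782 − 0.05·0.076 = 0.7782

0.7782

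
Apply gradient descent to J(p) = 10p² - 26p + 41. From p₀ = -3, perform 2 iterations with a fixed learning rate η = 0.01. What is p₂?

-1.452

J′(p) = 20p - 26
Step 1: J′(-3) = -86; p₁ = -3 − 0.01·(-86) = -2.14
Step 2: J′(-2.14) = -68.8; p₂ = -2.14 − 0.01·(-68.8) = -1.452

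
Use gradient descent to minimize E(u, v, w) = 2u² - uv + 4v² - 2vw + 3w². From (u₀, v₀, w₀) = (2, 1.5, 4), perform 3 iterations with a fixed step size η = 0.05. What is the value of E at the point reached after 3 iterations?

10.7072961328125

∇E = (4u - v, -u + 8v - 2w, -2v + 6w)
(u₁, v₁, w₁) = (2, 1.5, 4) − 0.05·(6.5, 2, 21) = (1.675, 1.4, 2.95)
(u₂, v₂, w₂) = (1.675, 1.4, 2.95) − 0.05·(5.3, 3.625, 14.9) = (1.41, 1.21875, 2.205)
(u₃, v₃, w₃) = (1.41, 1.21875, 2.205) − 0.05·(4.42125, 3.93, 10.7925) = (1.1889375, 1.02225, 1.665375)
E(1.1889375, 1.02225, 1.665375) = 10.7072961328125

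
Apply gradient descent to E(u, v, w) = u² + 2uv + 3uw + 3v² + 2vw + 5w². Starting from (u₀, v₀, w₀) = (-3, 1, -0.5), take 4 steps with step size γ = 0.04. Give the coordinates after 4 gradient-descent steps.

(-2.456576, 0.9045248, 0.45451264)

∇E = (2u + 2v + 3w, 2u + 6v + 2w, 3u + 2v + 10w)
(u₁, v₁, w₁) = (-3, 1, -0.5) − 0.04·(-5.5, -1, -12) = (-2.78, 1.04, -0.02)
(u₂, v₂, w₂) = (-2.78, 1.04, -0.02) − 0.04·(-3.54, 0.64, -6.46) = (-2.6384, 1.0144, 0.2384)
(u₃, v₃, w₃) = (-2.6384, 1.0144, 0.2384) − 0.04·(-2.5328, 1.2864, -3.5024) = (-2.537088, 0.962944, 0.378496)
(u₄, v₄, w₄) = (-2.537088, 0.962944, 0.378496) − 0.04·(-2.0128, 1.46048, -1.900416) = (-2.456576, 0.9045248, 0.45451264)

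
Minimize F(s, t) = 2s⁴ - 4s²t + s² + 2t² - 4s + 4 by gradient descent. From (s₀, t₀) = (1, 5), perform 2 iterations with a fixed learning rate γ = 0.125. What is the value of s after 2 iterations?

-124.515625

∇F = (8s³ - 8st + 2s - 4, -4s² + 4t)
Step 1: at (1, 5), ∇F = (-34, 16) → (1, 5) − 0.125·(-34, 16) = (5.25, 3)
Step 2: at (5.25, 3), ∇F = (1038.125, -98.25) → (5.25, 3) − 0.125·(1038.125, -98.25) = (-124.515625, 15.28125)
s = -124.515625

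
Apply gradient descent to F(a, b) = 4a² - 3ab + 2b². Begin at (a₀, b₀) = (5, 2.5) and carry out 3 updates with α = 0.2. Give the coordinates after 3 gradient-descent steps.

∇F = (8a - 3b, -3a + 4b)
Step 1: at (5, 2.5), ∇F = (32.5, -5) → (5, 2.5) − 0.2·(32.5, -5) = (-1.5, 3.5)
Step 2: at (-1.5, 3.5), ∇F = (-22.5, 18.5) → (-1.5, 3.5) − 0.2·(-22.5, 18.5) = (3, -0.2)
Step 3: at (3, -0.2), ∇F = (24.6, -9.8) → (3, -0.2) − 0.2·(24.6, -9.8) = (-1.92, 1.76)

(-1.92, 1.76)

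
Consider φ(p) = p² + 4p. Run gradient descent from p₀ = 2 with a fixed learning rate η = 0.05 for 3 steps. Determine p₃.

0.916

φ′(p) = 2p + 4
Step 1: φ′(2) = 8; p₁ = 2 − 0.05·8 = 1.6
Step 2: φ′(1.6) = 7.2; p₂ = 1.6 − 0.05·7.2 = 1.24
Step 3: φ′(1.24) = 6.48; p₃ = 1.24 − 0.05·6.48 = 0.916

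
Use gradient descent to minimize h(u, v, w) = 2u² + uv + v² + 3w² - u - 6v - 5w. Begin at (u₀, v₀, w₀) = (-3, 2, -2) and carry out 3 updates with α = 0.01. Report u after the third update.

-2.684483

∇h = (4u + v - 1, u + 2v - 6, 6w - 5)
(u₁, v₁, w₁) = (-3, 2, -2) − 0.01·(-11, -5, -17) = (-2.89, 2.05, -1.83)
(u₂, v₂, w₂) = (-2.89, 2.05, -1.83) − 0.01·(-10.51, -4.79, -15.98) = (-2.7849, 2.0979, -1.6702)
(u₃, v₃, w₃) = (-2.7849, 2.0979, -1.6702) − 0.01·(-10.0417, -4.5891, -15.0212) = (-2.684483, 2.143791, -1.519988)
u = -2.684483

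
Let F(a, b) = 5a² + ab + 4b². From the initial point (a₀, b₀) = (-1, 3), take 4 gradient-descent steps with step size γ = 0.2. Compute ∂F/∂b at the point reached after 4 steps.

∇F = (10a + b, a + 8b)
Step 1: at (-1, 3), ∇F = (-7, 23) → (-1, 3) − 0.2·(-7, 23) = (0.4, -1.6)
Step 2: at (0.4, -1.6), ∇F = (2.4, -12.4) → (0.4, -1.6) − 0.2·(2.4, -12.4) = (-0.08, 0.88)
Step 3: at (-0.08, 0.88), ∇F = (0.08, 6.96) → (-0.08, 0.88) − 0.2·(0.08, 6.96) = (-0.096, -0.512)
Step 4: at (-0.096, -0.512), ∇F = (-1.472, -4.192) → (-0.096, -0.512) − 0.2·(-1.472, -4.192) = (0.1984, 0.3264)
∂F/∂b at (0.1984, 0.3264) = 2.8096

2.8096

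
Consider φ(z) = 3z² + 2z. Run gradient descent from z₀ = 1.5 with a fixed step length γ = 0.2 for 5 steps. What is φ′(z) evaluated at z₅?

-0.00352

φ′(z) = 6z + 2
Step 1: φ′(1.5) = 11; z₁ = 1.5 − 0.2·11 = -0.7
Step 2: φ′(-0.7) = -2.2; z₂ = -0.7 − 0.2·(-2.2) = -0.26
Step 3: φ′(-0.26) = 0.44; z₃ = -0.26 − 0.2·0.44 = -0.348
Step 4: φ′(-0.348) = -0.088; z₄ = -0.348 − 0.2·(-0.088) = -0.3304
Step 5: φ′(-0.3304) = 0.0176; z₅ = -0.3304 − 0.2·0.0176 = -0.33392
φ′(z) at (-0.33392) = -0.00352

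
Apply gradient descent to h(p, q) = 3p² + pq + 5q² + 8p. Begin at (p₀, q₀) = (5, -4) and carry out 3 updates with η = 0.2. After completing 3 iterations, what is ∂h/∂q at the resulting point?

∇h = (6p + q + 8, p + 10q)
Step 1: at (5, -4), ∇h = (34, -35) → (5, -4) − 0.2·(34, -35) = (-1.8, 3)
Step 2: at (-1.8, 3), ∇h = (0.2, 28.2) → (-1.8, 3) − 0.2·(0.2, 28.2) = (-1.84, -2.64)
Step 3: at (-1.84, -2.64), ∇h = (-5.68, -28.24) → (-1.84, -2.64) − 0.2·(-5.68, -28.24) = (-0.704, 3.008)
∂h/∂q at (-0.704, 3.008) = 29.376

29.376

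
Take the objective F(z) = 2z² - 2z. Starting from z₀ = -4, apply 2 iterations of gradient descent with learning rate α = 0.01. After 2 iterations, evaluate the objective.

33.89853568

F′(z) = 4z - 2
z₁ = -4 − 0.01·(-18) = -3.82
z₂ = -3.82 − 0.01·(-17.28) = -3.6472
F(-3.6472) = 33.89853568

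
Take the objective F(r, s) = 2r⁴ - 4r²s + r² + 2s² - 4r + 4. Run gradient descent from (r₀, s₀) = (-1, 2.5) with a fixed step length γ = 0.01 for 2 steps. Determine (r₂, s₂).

∇F = (8r³ - 8rs + 2r - 4, -4r² + 4s)
(r₁, s₁) = (-1, 2.5) − 0.01·(6, 6) = (-1.06, 2.44)
(r₂, s₂) = (-1.06, 2.44) − 0.01·(5.043072, 5.2656) = (-1.11043072, 2.387344)

(-1.11043072, 2.387344)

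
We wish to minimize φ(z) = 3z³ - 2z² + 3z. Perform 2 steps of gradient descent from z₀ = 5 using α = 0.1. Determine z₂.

-247.096

φ′(z) = 9z² - 4z + 3
z₁ = 5 − 0.1·208 = -15.8
z₂ = -15.8 − 0.1·2312.96 = -247.096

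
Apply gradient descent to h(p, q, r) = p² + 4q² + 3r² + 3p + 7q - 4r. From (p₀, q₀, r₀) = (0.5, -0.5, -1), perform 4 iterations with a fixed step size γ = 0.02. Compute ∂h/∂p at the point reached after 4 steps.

3.39738624

∇h = (2p + 3, 8q + 7, 6r - 4)
(p₁, q₁, r₁) = (0.5, -0.5, -1) − 0.02·(4, 3, -10) = (0.42, -0.56, -0.8)
(p₂, q₂, r₂) = (0.42, -0.56, -0.8) − 0.02·(3.84, 2.52, -8.8) = (0.3432, -0.6104, -0.624)
(p₃, q₃, r₃) = (0.3432, -0.6104, -0.624) − 0.02·(3.6864, 2.1168, -7.744) = (0.269472, -0.652736, -0.46912)
(p₄, q₄, r₄) = (0.269472, -0.652736, -0.46912) − 0.02·(3.538944, 1.778112, -6.81472) = (0.19869312, -0.68829824, -0.3328256)
∂h/∂p at (0.19869312, -0.68829824, -0.3328256) = 3.39738624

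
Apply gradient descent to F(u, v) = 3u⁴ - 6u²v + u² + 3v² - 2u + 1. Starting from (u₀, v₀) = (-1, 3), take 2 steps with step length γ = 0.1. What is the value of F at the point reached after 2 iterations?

∇F = (12u³ - 12uv + 2u - 2, -6u² + 6v)
(u₁, v₁) = (-1, 3) − 0.1·(20, 12) = (-3, 1.8)
(u₂, v₂) = (-3, 1.8) − 0.1·(-267.2, -43.2) = (23.72, 6.12)
F(23.72, 6.12) = 929654.38701568

929654.38701568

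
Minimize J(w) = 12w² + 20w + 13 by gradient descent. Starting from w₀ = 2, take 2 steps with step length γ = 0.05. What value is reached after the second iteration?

-0.72

J′(w) = 24w + 20
Step 1: J′(2) = 68; w₁ = 2 − 0.05·68 = -1.4
Step 2: J′(-1.4) = -13.6; w₂ = -1.4 − 0.05·(-13.6) = -0.72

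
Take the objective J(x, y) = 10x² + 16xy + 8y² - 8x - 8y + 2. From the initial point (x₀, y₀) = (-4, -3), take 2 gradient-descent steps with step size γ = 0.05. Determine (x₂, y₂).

(-2, -1.24)

∇J = (20x + 16y - 8, 16x + 16y - 8)
Step 1: at (-4, -3), ∇J = (-136, -120) → (-4, -3) − 0.05·(-136, -120) = (2.8, 3)
Step 2: at (2.8, 3), ∇J = (96, 84.8) → (2.8, 3) − 0.05·(96, 84.8) = (-2, -1.24)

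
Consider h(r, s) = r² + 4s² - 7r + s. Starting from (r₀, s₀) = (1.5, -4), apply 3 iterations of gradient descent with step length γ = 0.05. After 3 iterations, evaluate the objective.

∇h = (2r - 7, 8s + 1)
(r₁, s₁) = (1.5, -4) − 0.05·(-4, -31) = (1.7, -2.45)
(r₂, s₂) = (1.7, -2.45) − 0.05·(-3.6, -18.6) = (1.88, -1.52)
(r₃, s₃) = (1.88, -1.52) − 0.05·(-3.24, -11.16) = (2.042, -0.962)
h(2.042, -0.962) = -7.38446

-7.38446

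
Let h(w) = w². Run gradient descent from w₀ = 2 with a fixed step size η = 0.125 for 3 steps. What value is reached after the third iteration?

h′(w) = 2w
Step 1: h′(2) = 4; w₁ = 2 − 0.125·4 = 1.5
Step 2: h′(1.5) = 3; w₂ = 1.5 − 0.125·3 = 1.125
Step 3: h′(1.125) = 2.25; w₃ = 1.125 − 0.125·2.25 = 0.84375

0.84375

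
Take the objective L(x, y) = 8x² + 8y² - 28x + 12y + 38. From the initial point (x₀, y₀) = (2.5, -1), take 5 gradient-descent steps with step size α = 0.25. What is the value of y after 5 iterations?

60

∇L = (16x - 28, 16y + 12)
Step 1: at (2.5, -1), ∇L = (12, -4) → (2.5, -1) − 0.25·(12, -4) = (-0.5, 0)
Step 2: at (-0.5, 0), ∇L = (-36, 12) → (-0.5, 0) − 0.25·(-36, 12) = (8.5, -3)
Step 3: at (8.5, -3), ∇L = (108, -36) → (8.5, -3) − 0.25·(108, -36) = (-18.5, 6)
Step 4: at (-18.5, 6), ∇L = (-324, 108) → (-18.5, 6) − 0.25·(-324, 108) = (62.5, -21)
Step 5: at (62.5, -21), ∇L = (972, -324) → (62.5, -21) − 0.25·(972, -324) = (-180.5, 60)
y = 60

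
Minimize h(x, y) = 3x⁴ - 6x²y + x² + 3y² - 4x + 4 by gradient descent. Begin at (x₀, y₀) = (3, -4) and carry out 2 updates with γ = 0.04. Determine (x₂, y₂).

(1885.56768, 59.2448)

∇h = (12x³ - 12xy + 2x - 4, -6x² + 6y)
Step 1: at (3, -4), ∇h = (470, -78) → (3, -4) − 0.04·(470, -78) = (-15.8, -0.88)
Step 2: at (-15.8, -0.88), ∇h = (-47534.192, -1503.12) → (-15.8, -0.88) − 0.04·(-47534.192, -1503.12) = (1885.56768, 59.2448)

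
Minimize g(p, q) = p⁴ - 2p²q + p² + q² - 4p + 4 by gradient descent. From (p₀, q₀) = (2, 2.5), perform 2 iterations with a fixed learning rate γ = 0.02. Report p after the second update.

∇g = (4p³ - 4pq + 2p - 4, -2p² + 2q)
Step 1: at (2, 2.5), ∇g = (12, -3) → (2, 2.5) − 0.02·(12, -3) = (1.76, 2.56)
Step 2: at (1.76, 2.56), ∇g = (3.304704, -1.0752) → (1.76, 2.56) − 0.02·(3.304704, -1.0752) = (1.69390592, 2.581504)
p = 1.69390592

1.69390592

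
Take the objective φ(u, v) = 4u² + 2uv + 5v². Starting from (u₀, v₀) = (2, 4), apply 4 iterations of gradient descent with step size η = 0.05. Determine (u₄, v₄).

(0.0208, 0.1802)

∇φ = (8u + 2v, 2u + 10v)
(u₁, v₁) = (2, 4) − 0.05·(24, 44) = (0.8, 1.8)
(u₂, v₂) = (0.8, 1.8) − 0.05·(10, 19.6) = (0.3, 0.82)
(u₃, v₃) = (0.3, 0.82) − 0.05·(4.04, 8.8) = (0.098, 0.38)
(u₄, v₄) = (0.098, 0.38) − 0.05·(1.544, 3.996) = (0.0208, 0.1802)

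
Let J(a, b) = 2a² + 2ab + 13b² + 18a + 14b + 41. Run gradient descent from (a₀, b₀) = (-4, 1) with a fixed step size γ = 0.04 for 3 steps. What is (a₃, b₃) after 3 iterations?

(-4.224, -0.216)

∇J = (4a + 2b + 18, 2a + 26b + 14)
Step 1: at (-4, 1), ∇J = (4, 32) → (-4, 1) − 0.04·(4, 32) = (-4.16, -0.28)
Step 2: at (-4.16, -0.28), ∇J = (0.8, -1.6) → (-4.16, -0.28) − 0.04·(0.8, -1.6) = (-4.192, -0.216)
Step 3: at (-4.192, -0.216), ∇J = (0.8, 0) → (-4.192, -0.216) − 0.04·(0.8, 0) = (-4.224, -0.216)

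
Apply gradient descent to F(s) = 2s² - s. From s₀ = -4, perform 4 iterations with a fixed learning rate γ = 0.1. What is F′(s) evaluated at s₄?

-2.2032

F′(s) = 4s - 1
Step 1: F′(-4) = -17; s₁ = -4 − 0.1·(-17) = -2.3
Step 2: F′(-2.3) = -10.2; s₂ = -2.3 − 0.1·(-10.2) = -1.28
Step 3: F′(-1.28) = -6.12; s₃ = -1.28 − 0.1·(-6.12) = -0.668
Step 4: F′(-0.668) = -3.672; s₄ = -0.668 − 0.1·(-3.672) = -0.3008
F′(s) at (-0.3008) = -2.2032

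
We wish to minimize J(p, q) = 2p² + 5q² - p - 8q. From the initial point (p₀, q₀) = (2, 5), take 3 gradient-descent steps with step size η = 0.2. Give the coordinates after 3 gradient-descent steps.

(0.264, -3.4)

∇J = (4p - 1, 10q - 8)
(p₁, q₁) = (2, 5) − 0.2·(7, 42) = (0.6, -3.4)
(p₂, q₂) = (0.6, -3.4) − 0.2·(1.4, -42) = (0.32, 5)
(p₃, q₃) = (0.32, 5) − 0.2·(0.28, 42) = (0.264, -3.4)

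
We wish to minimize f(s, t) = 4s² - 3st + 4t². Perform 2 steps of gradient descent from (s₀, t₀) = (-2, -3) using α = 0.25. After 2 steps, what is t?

∇f = (8s - 3t, -3s + 8t)
(s₁, t₁) = (-2, -3) − 0.25·(-7, -18) = (-0.25, 1.5)
(s₂, t₂) = (-0.25, 1.5) − 0.25·(-6.5, 12.75) = (1.375, -1.6875)
t = -1.6875

-1.6875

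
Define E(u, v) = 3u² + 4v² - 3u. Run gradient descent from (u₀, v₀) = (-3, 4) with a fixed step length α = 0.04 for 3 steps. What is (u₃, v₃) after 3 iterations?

∇E = (6u - 3, 8v)
Step 1: at (-3, 4), ∇E = (-21, 32) → (-3, 4) − 0.04·(-21, 32) = (-2.16, 2.72)
Step 2: at (-2.16, 2.72), ∇E = (-15.96, 21.76) → (-2.16, 2.72) − 0.04·(-15.96, 21.76) = (-1.5216, 1.8496)
Step 3: at (-1.5216, 1.8496), ∇E = (-12.1296, 14.7968) → (-1.5216, 1.8496) − 0.04·(-12.1296, 14.7968) = (-1.036416, 1.257728)

(-1.036416, 1.257728)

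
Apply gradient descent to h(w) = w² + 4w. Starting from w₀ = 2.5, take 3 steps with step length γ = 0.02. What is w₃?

1.981312

h′(w) = 2w + 4
Step 1: h′(2.5) = 9; w₁ = 2.5 − 0.02·9 = 2.32
Step 2: h′(2.32) = 8.64; w₂ = 2.32 − 0.02·8.64 = 2.1472
Step 3: h′(2.1472) = 8.2944; w₃ = 2.1472 − 0.02·8.2944 = 1.981312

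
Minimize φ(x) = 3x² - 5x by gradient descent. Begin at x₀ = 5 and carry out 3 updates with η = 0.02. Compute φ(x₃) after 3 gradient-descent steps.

22.10437952

φ′(x) = 6x - 5
x₁ = 5 − 0.02·25 = 4.5
x₂ = 4.5 − 0.02·22 = 4.06
x₃ = 4.06 − 0.02·19.36 = 3.6728
φ(3.6728) = 22.10437952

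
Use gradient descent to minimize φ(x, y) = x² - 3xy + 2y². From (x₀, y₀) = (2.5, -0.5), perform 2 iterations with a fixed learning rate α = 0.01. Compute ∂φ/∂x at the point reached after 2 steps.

5.69555

∇φ = (2x - 3y, -3x + 4y)
(x₁, y₁) = (2.5, -0.5) − 0.01·(6.5, -9.5) = (2.435, -0.405)
(x₂, y₂) = (2.435, -0.405) − 0.01·(6.085, -8.925) = (2.37415, -0.31575)
∂φ/∂x at (2.37415, -0.31575) = 5.69555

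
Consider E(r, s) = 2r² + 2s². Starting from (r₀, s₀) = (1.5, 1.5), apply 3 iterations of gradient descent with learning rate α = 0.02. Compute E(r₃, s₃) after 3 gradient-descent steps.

∇E = (4r, 4s)
(r₁, s₁) = (1.5, 1.5) − 0.02·(6, 6) = (1.38, 1.38)
(r₂, s₂) = (1.38, 1.38) − 0.02·(5.52, 5.52) = (1.2696, 1.2696)
(r₃, s₃) = (1.2696, 1.2696) − 0.02·(5.0784, 5.0784) = (1.168032, 1.168032)
E(1.168032, 1.168032) = 5.457195012096

5.457195012096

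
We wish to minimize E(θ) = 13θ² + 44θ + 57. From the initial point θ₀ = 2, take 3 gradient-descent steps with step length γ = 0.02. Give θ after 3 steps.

E′(θ) = 26θ + 44
Step 1: E′(2) = 96; θ₁ = 2 − 0.02·96 = 0.08
Step 2: E′(0.08) = 46.08; θ₂ = 0.08 − 0.02·46.08 = -0.8416
Step 3: E′(-0.8416) = 22.1184; θ₃ = -0.8416 − 0.02·22.1184 = -1.283968

-1.283968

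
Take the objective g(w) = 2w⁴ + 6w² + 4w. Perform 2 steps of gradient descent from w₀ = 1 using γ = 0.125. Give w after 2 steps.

8.5

g′(w) = 8w³ + 12w + 4
Step 1: g′(1) = 24; w₁ = 1 − 0.125·24 = -2
Step 2: g′(-2) = -84; w₂ = -2 − 0.125·(-84) = 8.5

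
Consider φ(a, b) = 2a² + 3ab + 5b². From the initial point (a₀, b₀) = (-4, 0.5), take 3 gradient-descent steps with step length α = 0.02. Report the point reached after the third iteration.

∇φ = (4a + 3b, 3a + 10b)
(a₁, b₁) = (-4, 0.5) − 0.02·(-14.5, -7) = (-3.71, 0.64)
(a₂, b₂) = (-3.71, 0.64) − 0.02·(-12.92, -4.73) = (-3.4516, 0.7346)
(a₃, b₃) = (-3.4516, 0.7346) − 0.02·(-11.6026, -3.0088) = (-3.219548, 0.794776)

(-3.219548, 0.794776)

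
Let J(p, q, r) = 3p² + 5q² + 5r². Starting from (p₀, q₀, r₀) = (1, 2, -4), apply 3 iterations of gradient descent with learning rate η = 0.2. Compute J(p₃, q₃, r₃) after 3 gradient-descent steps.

∇J = (6p, 10q, 10r)
Step 1: at (1, 2, -4), ∇J = (6, 20, -40) → (1, 2, -4) − 0.2·(6, 20, -40) = (-0.2, -2, 4)
Step 2: at (-0.2, -2, 4), ∇J = (-1.2, -20, 40) → (-0.2, -2, 4) − 0.2·(-1.2, -20, 40) = (0.04, 2, -4)
Step 3: at (0.04, 2, -4), ∇J = (0.24, 20, -40) → (0.04, 2, -4) − 0.2·(0.24, 20, -40) = (-0.008, -2, 4)
J(-0.008, -2, 4) = 100.000192

100.000192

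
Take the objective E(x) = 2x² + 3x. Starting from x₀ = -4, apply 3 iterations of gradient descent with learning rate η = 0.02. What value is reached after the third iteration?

E′(x) = 4x + 3
x₁ = -4 − 0.02·(-13) = -3.74
x₂ = -3.74 − 0.02·(-11.96) = -3.5008
x₃ = -3.5008 − 0.02·(-11.0032) = -3.280736

-3.280736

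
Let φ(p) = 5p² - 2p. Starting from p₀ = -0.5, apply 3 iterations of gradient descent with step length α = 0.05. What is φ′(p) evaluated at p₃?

φ′(p) = 10p - 2
p₁ = -0.5 − 0.05·(-7) = -0.15
p₂ = -0.15 − 0.05·(-3.5) = 0.025
p₃ = 0.025 − 0.05·(-1.75) = 0.1125
φ′(p) at (0.1125) = -0.875

-0.875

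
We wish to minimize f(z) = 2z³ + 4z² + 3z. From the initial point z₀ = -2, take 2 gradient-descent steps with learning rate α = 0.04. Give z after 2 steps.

-3.208064

f′(z) = 6z² + 8z + 3
z₁ = -2 − 0.04·11 = -2.44
z₂ = -2.44 − 0.04·19.2016 = -3.208064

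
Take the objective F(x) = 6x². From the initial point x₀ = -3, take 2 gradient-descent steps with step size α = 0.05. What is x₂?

F′(x) = 12x
Step 1: F′(-3) = -36; x₁ = -3 − 0.05·(-36) = -1.2
Step 2: F′(-1.2) = -14.4; x₂ = -1.2 − 0.05·(-14.4) = -0.48

-0.48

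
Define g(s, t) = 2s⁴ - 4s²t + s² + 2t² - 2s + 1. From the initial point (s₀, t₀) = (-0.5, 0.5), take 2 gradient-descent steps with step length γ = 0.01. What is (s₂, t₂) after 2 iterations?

(-0.46036864, 0.479616)

∇g = (8s³ - 8st + 2s - 2, -4s² + 4t)
Step 1: at (-0.5, 0.5), ∇g = (-2, 1) → (-0.5, 0.5) − 0.01·(-2, 1) = (-0.48, 0.49)
Step 2: at (-0.48, 0.49), ∇g = (-1.963136, 1.0384) → (-0.48, 0.49) − 0.01·(-1.963136, 1.0384) = (-0.46036864, 0.479616)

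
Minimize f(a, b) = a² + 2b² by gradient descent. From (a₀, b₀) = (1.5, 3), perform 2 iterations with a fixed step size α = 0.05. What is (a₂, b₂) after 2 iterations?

∇f = (2a, 4b)
Step 1: at (1.5, 3), ∇f = (3, 12) → (1.5, 3) − 0.05·(3, 12) = (1.35, 2.4)
Step 2: at (1.35, 2.4), ∇f = (2.7, 9.6) → (1.35, 2.4) − 0.05·(2.7, 9.6) = (1.215, 1.92)

(1.215, 1.92)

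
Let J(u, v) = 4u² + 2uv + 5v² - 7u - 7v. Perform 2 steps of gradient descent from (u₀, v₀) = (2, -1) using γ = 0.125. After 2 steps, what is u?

∇J = (8u + 2v - 7, 2u + 10v - 7)
Step 1: at (2, -1), ∇J = (7, -13) → (2, -1) − 0.125·(7, -13) = (1.125, 0.625)
Step 2: at (1.125, 0.625), ∇J = (3.25, 1.5) → (1.125, 0.625) − 0.125·(3.25, 1.5) = (0.71875, 0.4375)
u = 0.71875

0.71875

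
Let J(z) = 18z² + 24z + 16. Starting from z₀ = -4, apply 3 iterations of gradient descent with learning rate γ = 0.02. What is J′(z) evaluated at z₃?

-2.63424

J′(z) = 36z + 24
z₁ = -4 − 0.02·(-120) = -1.6
z₂ = -1.6 − 0.02·(-33.6) = -0.928
z₃ = -0.928 − 0.02·(-9.408) = -0.73984
J′(z) at (-0.73984) = -2.63424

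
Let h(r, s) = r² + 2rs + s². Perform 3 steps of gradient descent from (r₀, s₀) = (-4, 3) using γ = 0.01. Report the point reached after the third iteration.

∇h = (2r + 2s, 2r + 2s)
Step 1: at (-4, 3), ∇h = (-2, -2) → (-4, 3) − 0.01·(-2, -2) = (-3.98, 3.02)
Step 2: at (-3.98, 3.02), ∇h = (-1.92, -1.92) → (-3.98, 3.02) − 0.01·(-1.92, -1.92) = (-3.9608, 3.0392)
Step 3: at (-3.9608, 3.0392), ∇h = (-1.8432, -1.8432) → (-3.9608, 3.0392) − 0.01·(-1.8432, -1.8432) = (-3.942368, 3.057632)

(-3.942368, 3.057632)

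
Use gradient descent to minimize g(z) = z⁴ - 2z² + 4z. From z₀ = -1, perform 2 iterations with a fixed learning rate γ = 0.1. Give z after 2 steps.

-1.2624

g′(z) = 4z³ - 4z + 4
z₁ = -1 − 0.1·4 = -1.4
z₂ = -1.4 − 0.1·(-1.376) = -1.2624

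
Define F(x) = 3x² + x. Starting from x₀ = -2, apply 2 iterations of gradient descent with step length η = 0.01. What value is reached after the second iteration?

-1.7866

F′(x) = 6x + 1
Step 1: F′(-2) = -11; x₁ = -2 − 0.01·(-11) = -1.89
Step 2: F′(-1.89) = -10.34; x₂ = -1.89 − 0.01·(-10.34) = -1.7866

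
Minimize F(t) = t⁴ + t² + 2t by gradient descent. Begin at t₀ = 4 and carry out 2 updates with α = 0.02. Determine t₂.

F′(t) = 4t³ + 2t + 2
Step 1: F′(4) = 266; t₁ = 4 − 0.02·266 = -1.32
Step 2: F′(-1.32) = -9.839872; t₂ = -1.32 − 0.02·(-9.839872) = -1.12320256

-1.12320256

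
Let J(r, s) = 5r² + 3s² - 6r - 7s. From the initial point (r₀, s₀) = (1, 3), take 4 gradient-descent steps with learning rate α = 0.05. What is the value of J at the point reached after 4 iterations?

-5.2989242325

∇J = (10r - 6, 6s - 7)
Step 1: at (1, 3), ∇J = (4, 11) → (1, 3) − 0.05·(4, 11) = (0.8, 2.45)
Step 2: at (0.8, 2.45), ∇J = (2, 7.7) → (0.8, 2.45) − 0.05·(2, 7.7) = (0.7, 2.065)
Step 3: at (0.7, 2.065), ∇J = (1, 5.39) → (0.7, 2.065) − 0.05·(1, 5.39) = (0.65, 1.7955)
Step 4: at (0.65, 1.7955), ∇J = (0.5, 3.773) → (0.65, 1.7955) − 0.05·(0.5, 3.773) = (0.625, 1.60685)
J(0.625, 1.60685) = -5.2989242325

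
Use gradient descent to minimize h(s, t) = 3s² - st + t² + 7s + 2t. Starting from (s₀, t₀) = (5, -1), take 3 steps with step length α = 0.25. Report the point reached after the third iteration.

(-2.40625, -1.109375)

∇h = (6s - t + 7, -s + 2t + 2)
(s₁, t₁) = (5, -1) − 0.25·(38, -5) = (-4.5, 0.25)
(s₂, t₂) = (-4.5, 0.25) − 0.25·(-20.25, 7) = (0.5625, -1.5)
(s₃, t₃) = (0.5625, -1.5) − 0.25·(11.875, -1.5625) = (-2.40625, -1.109375)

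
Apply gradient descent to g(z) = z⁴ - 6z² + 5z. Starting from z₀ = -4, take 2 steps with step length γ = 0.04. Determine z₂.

-5.29192448

g′(z) = 4z³ - 12z + 5
Step 1: g′(-4) = -203; z₁ = -4 − 0.04·(-203) = 4.12
Step 2: g′(4.12) = 235.298112; z₂ = 4.12 − 0.04·235.298112 = -5.29192448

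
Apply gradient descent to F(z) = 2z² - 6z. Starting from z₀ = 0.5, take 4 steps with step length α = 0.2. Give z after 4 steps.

1.4984

F′(z) = 4z - 6
Step 1: F′(0.5) = -4; z₁ = 0.5 − 0.2·(-4) = 1.3
Step 2: F′(1.3) = -0.8; z₂ = 1.3 − 0.2·(-0.8) = 1.46
Step 3: F′(1.46) = -0.16; z₃ = 1.46 − 0.2·(-0.16) = 1.492
Step 4: F′(1.492) = -0.032; z₄ = 1.492 − 0.2·(-0.032) = 1.4984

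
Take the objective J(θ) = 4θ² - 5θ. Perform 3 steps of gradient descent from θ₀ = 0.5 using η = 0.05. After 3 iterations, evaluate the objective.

-1.559584

J′(θ) = 8θ - 5
Step 1: J′(0.5) = -1; θ₁ = 0.5 − 0.05·(-1) = 0.55
Step 2: J′(0.55) = -0.6; θ₂ = 0.55 − 0.05·(-0.6) = 0.58
Step 3: J′(0.58) = -0.36; θ₃ = 0.58 − 0.05·(-0.36) = 0.598
J(0.598) = -1.559584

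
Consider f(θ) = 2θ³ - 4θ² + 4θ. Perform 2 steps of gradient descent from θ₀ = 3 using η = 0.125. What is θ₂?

-4.171875

f′(θ) = 6θ² - 8θ + 4
Step 1: f′(3) = 34; θ₁ = 3 − 0.125·34 = -1.25
Step 2: f′(-1.25) = 23.375; θ₂ = -1.25 − 0.125·23.375 = -4.171875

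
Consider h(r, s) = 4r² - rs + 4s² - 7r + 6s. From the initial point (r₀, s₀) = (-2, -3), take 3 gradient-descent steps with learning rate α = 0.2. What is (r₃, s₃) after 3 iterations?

∇h = (8r - s - 7, -r + 8s + 6)
Step 1: at (-2, -3), ∇h = (-20, -16) → (-2, -3) − 0.2·(-20, -16) = (2, 0.2)
Step 2: at (2, 0.2), ∇h = (8.8, 5.6) → (2, 0.2) − 0.2·(8.8, 5.6) = (0.24, -0.92)
Step 3: at (0.24, -0.92), ∇h = (-4.16, -1.6) → (0.24, -0.92) − 0.2·(-4.16, -1.6) = (1.072, -0.6)

(1.072, -0.6)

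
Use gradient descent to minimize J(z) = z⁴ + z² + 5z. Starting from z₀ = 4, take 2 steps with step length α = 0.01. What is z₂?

J′(z) = 4z³ + 2z + 5
Step 1: J′(4) = 269; z₁ = 4 − 0.01·269 = 1.31
Step 2: J′(1.31) = 16.612364; z₂ = 1.31 − 0.01·16.612364 = 1.14387636

1.14387636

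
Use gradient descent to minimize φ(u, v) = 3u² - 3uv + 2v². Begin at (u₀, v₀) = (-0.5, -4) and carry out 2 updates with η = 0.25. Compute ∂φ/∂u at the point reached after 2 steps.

∇φ = (6u - 3v, -3u + 4v)
Step 1: at (-0.5, -4), ∇φ = (9, -14.5) → (-0.5, -4) − 0.25·(9, -14.5) = (-2.75, -0.375)
Step 2: at (-2.75, -0.375), ∇φ = (-15.375, 6.75) → (-2.75, -0.375) − 0.25·(-15.375, 6.75) = (1.09375, -2.0625)
∂φ/∂u at (1.09375, -2.0625) = 12.75

12.75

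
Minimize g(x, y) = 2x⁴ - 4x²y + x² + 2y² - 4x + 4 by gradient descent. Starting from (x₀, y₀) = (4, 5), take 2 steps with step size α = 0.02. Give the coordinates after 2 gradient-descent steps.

∇g = (8x³ - 8xy + 2x - 4, -4x² + 4y)
Step 1: at (4, 5), ∇g = (356, -44) → (4, 5) − 0.02·(356, -44) = (-3.12, 5.88)
Step 2: at (-3.12, 5.88), ∇g = (-106.445824, -15.4176) → (-3.12, 5.88) − 0.02·(-106.445824, -15.4176) = (-0.99108352, 6.188352)

(-0.99108352, 6.188352)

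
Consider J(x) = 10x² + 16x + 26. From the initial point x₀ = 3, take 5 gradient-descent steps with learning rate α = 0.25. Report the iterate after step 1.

J′(x) = 20x + 16
Step 1: J′(3) = 76; x₁ = 3 − 0.25·76 = -16

-16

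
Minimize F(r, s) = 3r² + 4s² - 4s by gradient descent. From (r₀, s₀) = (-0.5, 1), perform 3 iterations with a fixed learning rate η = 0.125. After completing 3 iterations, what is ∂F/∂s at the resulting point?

∇F = (6r, 8s - 4)
Step 1: at (-0.5, 1), ∇F = (-3, 4) → (-0.5, 1) − 0.125·(-3, 4) = (-0.125, 0.5)
Step 2: at (-0.125, 0.5), ∇F = (-0.75, 0) → (-0.125, 0.5) − 0.125·(-0.75, 0) = (-0.03125, 0.5)
Step 3: at (-0.03125, 0.5), ∇F = (-0.1875, 0) → (-0.03125, 0.5) − 0.125·(-0.1875, 0) = (-0.0078125, 0.5)
∂F/∂s at (-0.0078125, 0.5) = 0

0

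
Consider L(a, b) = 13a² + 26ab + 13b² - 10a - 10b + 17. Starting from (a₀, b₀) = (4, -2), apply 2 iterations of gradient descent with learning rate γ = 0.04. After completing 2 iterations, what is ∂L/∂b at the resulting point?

48.9888

∇L = (26a + 26b - 10, 26a + 26b - 10)
Step 1: at (4, -2), ∇L = (42, 42) → (4, -2) − 0.04·(42, 42) = (2.32, -3.68)
Step 2: at (2.32, -3.68), ∇L = (-45.36, -45.36) → (2.32, -3.68) − 0.04·(-45.36, -45.36) = (4.1344, -1.8656)
∂L/∂b at (4.1344, -1.8656) = 48.9888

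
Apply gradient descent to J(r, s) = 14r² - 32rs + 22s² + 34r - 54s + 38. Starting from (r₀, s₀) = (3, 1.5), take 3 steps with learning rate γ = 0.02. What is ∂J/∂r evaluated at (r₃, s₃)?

-1.405824

∇J = (28r - 32s + 34, -32r + 44s - 54)
(r₁, s₁) = (3, 1.5) − 0.02·(70, -84) = (1.6, 3.18)
(r₂, s₂) = (1.6, 3.18) − 0.02·(-22.96, 34.72) = (2.0592, 2.4856)
(r₃, s₃) = (2.0592, 2.4856) − 0.02·(12.1184, -10.528) = (1.816832, 2.69616)
∂J/∂r at (1.816832, 2.69616) = -1.405824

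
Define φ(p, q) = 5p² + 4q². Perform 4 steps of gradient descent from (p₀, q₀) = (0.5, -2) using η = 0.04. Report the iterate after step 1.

∇φ = (10p, 8q)
Step 1: at (0.5, -2), ∇φ = (5, -16) → (0.5, -2) − 0.04·(5, -16) = (0.3, -1.36)

(0.3, -1.36)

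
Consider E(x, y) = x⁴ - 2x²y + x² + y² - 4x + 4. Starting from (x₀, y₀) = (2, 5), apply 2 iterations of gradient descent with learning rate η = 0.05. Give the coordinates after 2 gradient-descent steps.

(1.9472, 4.986)

∇E = (4x³ - 4xy + 2x - 4, -2x² + 2y)
Step 1: at (2, 5), ∇E = (-8, 2) → (2, 5) − 0.05·(-8, 2) = (2.4, 4.9)
Step 2: at (2.4, 4.9), ∇E = (9.056, -1.72) → (2.4, 4.9) − 0.05·(9.056, -1.72) = (1.9472, 4.986)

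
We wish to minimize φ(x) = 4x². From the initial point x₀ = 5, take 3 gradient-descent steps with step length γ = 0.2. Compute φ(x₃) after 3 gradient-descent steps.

4.6656

φ′(x) = 8x
Step 1: φ′(5) = 40; x₁ = 5 − 0.2·40 = -3
Step 2: φ′(-3) = -24; x₂ = -3 − 0.2·(-24) = 1.8
Step 3: φ′(1.8) = 14.4; x₃ = 1.8 − 0.2·14.4 = -1.08
φ(-1.08) = 4.6656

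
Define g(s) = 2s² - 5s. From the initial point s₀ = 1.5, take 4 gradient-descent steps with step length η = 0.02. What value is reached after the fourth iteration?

1.42909824

g′(s) = 4s - 5
Step 1: g′(1.5) = 1; s₁ = 1.5 − 0.02·1 = 1.48
Step 2: g′(1.48) = 0.92; s₂ = 1.48 − 0.02·0.92 = 1.4616
Step 3: g′(1.4616) = 0.8464; s₃ = 1.4616 − 0.02·0.8464 = 1.444672
Step 4: g′(1.444672) = 0.778688; s₄ = 1.444672 − 0.02·0.778688 = 1.42909824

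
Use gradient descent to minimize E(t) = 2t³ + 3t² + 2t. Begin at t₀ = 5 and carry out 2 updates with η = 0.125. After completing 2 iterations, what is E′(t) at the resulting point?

346996.90771484375

E′(t) = 6t² + 6t + 2
Step 1: E′(5) = 182; t₁ = 5 − 0.125·182 = -17.75
Step 2: E′(-17.75) = 1785.875; t₂ = -17.75 − 0.125·1785.875 = -240.984375
E′(t) at (-240.984375) = 346996.90771484375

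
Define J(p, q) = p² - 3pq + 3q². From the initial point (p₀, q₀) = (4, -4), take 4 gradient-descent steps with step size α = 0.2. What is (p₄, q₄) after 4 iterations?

(1.2288, 0.2048)

∇J = (2p - 3q, -3p + 6q)
Step 1: at (4, -4), ∇J = (20, -36) → (4, -4) − 0.2·(20, -36) = (0, 3.2)
Step 2: at (0, 3.2), ∇J = (-9.6, 19.2) → (0, 3.2) − 0.2·(-9.6, 19.2) = (1.92, -0.64)
Step 3: at (1.92, -0.64), ∇J = (5.76, -9.6) → (1.92, -0.64) − 0.2·(5.76, -9.6) = (0.768, 1.28)
Step 4: at (0.768, 1.28), ∇J = (-2.304, 5.376) → (0.768, 1.28) − 0.2·(-2.304, 5.376) = (1.2288, 0.2048)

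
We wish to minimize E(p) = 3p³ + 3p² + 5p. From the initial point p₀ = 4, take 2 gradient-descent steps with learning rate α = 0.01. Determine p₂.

E′(p) = 9p² + 6p + 5
p₁ = 4 − 0.01·173 = 2.27
p₂ = 2.27 − 0.01·64.9961 = 1.620039

1.620039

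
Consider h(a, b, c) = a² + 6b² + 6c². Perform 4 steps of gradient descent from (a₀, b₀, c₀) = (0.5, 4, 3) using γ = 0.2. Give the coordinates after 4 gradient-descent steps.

(0.0648, 15.3664, 11.5248)

∇h = (2a, 12b, 12c)
(a₁, b₁, c₁) = (0.5, 4, 3) − 0.2·(1, 48, 36) = (0.3, -5.6, -4.2)
(a₂, b₂, c₂) = (0.3, -5.6, -4.2) − 0.2·(0.6, -67.2, -50.4) = (0.18, 7.84, 5.88)
(a₃, b₃, c₃) = (0.18, 7.84, 5.88) − 0.2·(0.36, 94.08, 70.56) = (0.108, -10.976, -8.232)
(a₄, b₄, c₄) = (0.108, -10.976, -8.232) − 0.2·(0.216, -131.712, -98.784) = (0.0648, 15.3664, 11.5248)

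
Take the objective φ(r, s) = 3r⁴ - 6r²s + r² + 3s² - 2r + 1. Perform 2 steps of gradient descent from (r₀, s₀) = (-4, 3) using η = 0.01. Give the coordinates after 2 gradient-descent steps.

∇φ = (12r³ - 12rs + 2r - 2, -6r² + 6s)
(r₁, s₁) = (-4, 3) − 0.01·(-634, -78) = (2.34, 3.78)
(r₂, s₂) = (2.34, 3.78) − 0.01·(50.292448, -10.1736) = (1.83707552, 3.881736)

(1.83707552, 3.881736)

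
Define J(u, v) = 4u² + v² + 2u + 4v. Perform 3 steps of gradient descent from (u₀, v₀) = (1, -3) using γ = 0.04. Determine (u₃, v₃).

(0.14304, -2.778688)

∇J = (8u + 2, 2v + 4)
Step 1: at (1, -3), ∇J = (10, -2) → (1, -3) − 0.04·(10, -2) = (0.6, -2.92)
Step 2: at (0.6, -2.92), ∇J = (6.8, -1.84) → (0.6, -2.92) − 0.04·(6.8, -1.84) = (0.328, -2.8464)
Step 3: at (0.328, -2.8464), ∇J = (4.624, -1.6928) → (0.328, -2.8464) − 0.04·(4.624, -1.6928) = (0.14304, -2.778688)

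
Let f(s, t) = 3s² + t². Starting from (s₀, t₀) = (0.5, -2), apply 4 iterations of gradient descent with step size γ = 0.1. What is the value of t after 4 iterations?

∇f = (6s, 2t)
(s₁, t₁) = (0.5, -2) − 0.1·(3, -4) = (0.2, -1.6)
(s₂, t₂) = (0.2, -1.6) − 0.1·(1.2, -3.2) = (0.08, -1.28)
(s₃, t₃) = (0.08, -1.28) − 0.1·(0.48, -2.56) = (0.032, -1.024)
(s₄, t₄) = (0.032, -1.024) − 0.1·(0.192, -2.048) = (0.0128, -0.8192)
t = -0.8192

-0.8192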